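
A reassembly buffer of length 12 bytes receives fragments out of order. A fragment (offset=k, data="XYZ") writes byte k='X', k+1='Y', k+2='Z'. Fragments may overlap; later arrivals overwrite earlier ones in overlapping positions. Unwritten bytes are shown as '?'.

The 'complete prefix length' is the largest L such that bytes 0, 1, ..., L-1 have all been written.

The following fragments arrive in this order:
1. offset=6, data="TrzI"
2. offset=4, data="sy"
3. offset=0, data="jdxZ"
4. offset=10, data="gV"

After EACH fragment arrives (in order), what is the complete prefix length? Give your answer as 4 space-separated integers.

Answer: 0 0 10 12

Derivation:
Fragment 1: offset=6 data="TrzI" -> buffer=??????TrzI?? -> prefix_len=0
Fragment 2: offset=4 data="sy" -> buffer=????syTrzI?? -> prefix_len=0
Fragment 3: offset=0 data="jdxZ" -> buffer=jdxZsyTrzI?? -> prefix_len=10
Fragment 4: offset=10 data="gV" -> buffer=jdxZsyTrzIgV -> prefix_len=12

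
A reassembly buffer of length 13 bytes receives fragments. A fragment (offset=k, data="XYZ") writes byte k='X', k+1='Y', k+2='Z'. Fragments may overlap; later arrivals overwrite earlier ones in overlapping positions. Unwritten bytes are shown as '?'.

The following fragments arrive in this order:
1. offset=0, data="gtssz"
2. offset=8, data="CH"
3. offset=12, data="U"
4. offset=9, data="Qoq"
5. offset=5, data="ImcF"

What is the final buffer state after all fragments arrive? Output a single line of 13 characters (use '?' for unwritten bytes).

Fragment 1: offset=0 data="gtssz" -> buffer=gtssz????????
Fragment 2: offset=8 data="CH" -> buffer=gtssz???CH???
Fragment 3: offset=12 data="U" -> buffer=gtssz???CH??U
Fragment 4: offset=9 data="Qoq" -> buffer=gtssz???CQoqU
Fragment 5: offset=5 data="ImcF" -> buffer=gtsszImcFQoqU

Answer: gtsszImcFQoqU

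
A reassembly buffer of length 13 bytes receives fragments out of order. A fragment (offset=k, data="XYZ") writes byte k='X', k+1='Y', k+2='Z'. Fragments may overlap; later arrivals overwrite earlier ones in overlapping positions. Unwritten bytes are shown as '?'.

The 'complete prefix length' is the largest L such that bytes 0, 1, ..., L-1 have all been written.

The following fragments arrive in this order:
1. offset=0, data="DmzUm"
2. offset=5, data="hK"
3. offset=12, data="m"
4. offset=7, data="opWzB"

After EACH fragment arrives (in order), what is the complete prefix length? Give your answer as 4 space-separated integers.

Answer: 5 7 7 13

Derivation:
Fragment 1: offset=0 data="DmzUm" -> buffer=DmzUm???????? -> prefix_len=5
Fragment 2: offset=5 data="hK" -> buffer=DmzUmhK?????? -> prefix_len=7
Fragment 3: offset=12 data="m" -> buffer=DmzUmhK?????m -> prefix_len=7
Fragment 4: offset=7 data="opWzB" -> buffer=DmzUmhKopWzBm -> prefix_len=13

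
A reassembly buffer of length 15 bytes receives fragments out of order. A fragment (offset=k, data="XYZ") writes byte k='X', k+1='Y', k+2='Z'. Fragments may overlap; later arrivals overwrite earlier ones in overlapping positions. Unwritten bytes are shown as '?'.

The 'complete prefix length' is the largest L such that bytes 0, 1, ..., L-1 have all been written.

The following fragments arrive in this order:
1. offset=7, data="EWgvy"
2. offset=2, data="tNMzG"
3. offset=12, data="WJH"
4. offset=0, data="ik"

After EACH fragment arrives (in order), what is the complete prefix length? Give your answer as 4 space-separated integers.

Fragment 1: offset=7 data="EWgvy" -> buffer=???????EWgvy??? -> prefix_len=0
Fragment 2: offset=2 data="tNMzG" -> buffer=??tNMzGEWgvy??? -> prefix_len=0
Fragment 3: offset=12 data="WJH" -> buffer=??tNMzGEWgvyWJH -> prefix_len=0
Fragment 4: offset=0 data="ik" -> buffer=iktNMzGEWgvyWJH -> prefix_len=15

Answer: 0 0 0 15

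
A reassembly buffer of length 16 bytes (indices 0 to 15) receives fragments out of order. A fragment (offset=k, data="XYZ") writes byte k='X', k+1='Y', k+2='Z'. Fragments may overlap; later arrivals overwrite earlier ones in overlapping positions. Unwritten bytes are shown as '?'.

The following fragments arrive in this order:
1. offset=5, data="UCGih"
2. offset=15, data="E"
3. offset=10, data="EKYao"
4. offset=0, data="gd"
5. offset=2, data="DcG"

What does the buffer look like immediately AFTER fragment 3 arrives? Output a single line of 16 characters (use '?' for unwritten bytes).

Answer: ?????UCGihEKYaoE

Derivation:
Fragment 1: offset=5 data="UCGih" -> buffer=?????UCGih??????
Fragment 2: offset=15 data="E" -> buffer=?????UCGih?????E
Fragment 3: offset=10 data="EKYao" -> buffer=?????UCGihEKYaoE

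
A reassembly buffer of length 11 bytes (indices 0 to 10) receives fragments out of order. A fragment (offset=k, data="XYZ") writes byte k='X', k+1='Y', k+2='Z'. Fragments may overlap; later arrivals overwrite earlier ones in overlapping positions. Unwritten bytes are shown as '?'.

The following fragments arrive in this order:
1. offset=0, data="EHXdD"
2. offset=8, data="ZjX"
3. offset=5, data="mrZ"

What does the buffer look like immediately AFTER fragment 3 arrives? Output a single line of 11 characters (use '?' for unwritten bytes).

Answer: EHXdDmrZZjX

Derivation:
Fragment 1: offset=0 data="EHXdD" -> buffer=EHXdD??????
Fragment 2: offset=8 data="ZjX" -> buffer=EHXdD???ZjX
Fragment 3: offset=5 data="mrZ" -> buffer=EHXdDmrZZjX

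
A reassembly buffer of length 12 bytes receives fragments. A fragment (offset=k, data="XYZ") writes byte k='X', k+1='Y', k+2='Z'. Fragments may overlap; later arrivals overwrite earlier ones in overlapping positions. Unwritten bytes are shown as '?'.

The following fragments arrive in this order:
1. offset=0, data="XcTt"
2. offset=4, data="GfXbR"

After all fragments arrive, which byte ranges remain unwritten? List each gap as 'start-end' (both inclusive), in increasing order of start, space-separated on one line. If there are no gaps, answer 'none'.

Fragment 1: offset=0 len=4
Fragment 2: offset=4 len=5
Gaps: 9-11

Answer: 9-11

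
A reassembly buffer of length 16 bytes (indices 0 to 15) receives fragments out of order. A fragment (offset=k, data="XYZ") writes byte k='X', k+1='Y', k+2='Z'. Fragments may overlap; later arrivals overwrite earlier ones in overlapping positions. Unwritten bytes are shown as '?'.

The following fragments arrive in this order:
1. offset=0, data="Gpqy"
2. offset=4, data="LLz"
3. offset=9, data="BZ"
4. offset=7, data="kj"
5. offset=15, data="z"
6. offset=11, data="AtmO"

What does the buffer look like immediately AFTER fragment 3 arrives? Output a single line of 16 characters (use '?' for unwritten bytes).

Answer: GpqyLLz??BZ?????

Derivation:
Fragment 1: offset=0 data="Gpqy" -> buffer=Gpqy????????????
Fragment 2: offset=4 data="LLz" -> buffer=GpqyLLz?????????
Fragment 3: offset=9 data="BZ" -> buffer=GpqyLLz??BZ?????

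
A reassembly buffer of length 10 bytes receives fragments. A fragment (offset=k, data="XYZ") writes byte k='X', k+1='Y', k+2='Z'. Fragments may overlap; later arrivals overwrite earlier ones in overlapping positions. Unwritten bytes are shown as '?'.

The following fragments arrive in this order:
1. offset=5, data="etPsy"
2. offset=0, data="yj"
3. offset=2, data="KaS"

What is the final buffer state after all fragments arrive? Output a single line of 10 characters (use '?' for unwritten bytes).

Fragment 1: offset=5 data="etPsy" -> buffer=?????etPsy
Fragment 2: offset=0 data="yj" -> buffer=yj???etPsy
Fragment 3: offset=2 data="KaS" -> buffer=yjKaSetPsy

Answer: yjKaSetPsy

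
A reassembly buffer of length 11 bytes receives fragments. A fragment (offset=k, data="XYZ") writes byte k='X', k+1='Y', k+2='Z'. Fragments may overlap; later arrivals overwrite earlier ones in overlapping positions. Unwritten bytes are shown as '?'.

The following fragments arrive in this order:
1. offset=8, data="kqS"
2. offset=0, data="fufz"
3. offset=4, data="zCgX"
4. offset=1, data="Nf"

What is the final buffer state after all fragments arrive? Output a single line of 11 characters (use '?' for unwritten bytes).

Fragment 1: offset=8 data="kqS" -> buffer=????????kqS
Fragment 2: offset=0 data="fufz" -> buffer=fufz????kqS
Fragment 3: offset=4 data="zCgX" -> buffer=fufzzCgXkqS
Fragment 4: offset=1 data="Nf" -> buffer=fNfzzCgXkqS

Answer: fNfzzCgXkqS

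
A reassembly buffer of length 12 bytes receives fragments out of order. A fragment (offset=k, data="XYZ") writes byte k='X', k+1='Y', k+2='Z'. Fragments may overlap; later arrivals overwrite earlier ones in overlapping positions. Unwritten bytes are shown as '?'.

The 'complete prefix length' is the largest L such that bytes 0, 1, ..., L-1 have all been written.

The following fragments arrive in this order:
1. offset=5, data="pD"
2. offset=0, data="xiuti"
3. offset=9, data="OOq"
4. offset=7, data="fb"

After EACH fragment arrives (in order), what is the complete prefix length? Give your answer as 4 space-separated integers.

Fragment 1: offset=5 data="pD" -> buffer=?????pD????? -> prefix_len=0
Fragment 2: offset=0 data="xiuti" -> buffer=xiutipD????? -> prefix_len=7
Fragment 3: offset=9 data="OOq" -> buffer=xiutipD??OOq -> prefix_len=7
Fragment 4: offset=7 data="fb" -> buffer=xiutipDfbOOq -> prefix_len=12

Answer: 0 7 7 12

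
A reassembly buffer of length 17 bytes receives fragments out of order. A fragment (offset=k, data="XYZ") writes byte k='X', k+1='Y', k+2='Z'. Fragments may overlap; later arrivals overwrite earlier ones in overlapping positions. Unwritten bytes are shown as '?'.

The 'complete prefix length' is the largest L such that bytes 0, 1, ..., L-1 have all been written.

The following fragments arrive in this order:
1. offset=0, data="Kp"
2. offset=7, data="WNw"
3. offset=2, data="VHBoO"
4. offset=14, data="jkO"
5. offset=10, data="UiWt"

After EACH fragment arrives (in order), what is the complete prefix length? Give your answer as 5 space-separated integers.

Answer: 2 2 10 10 17

Derivation:
Fragment 1: offset=0 data="Kp" -> buffer=Kp??????????????? -> prefix_len=2
Fragment 2: offset=7 data="WNw" -> buffer=Kp?????WNw??????? -> prefix_len=2
Fragment 3: offset=2 data="VHBoO" -> buffer=KpVHBoOWNw??????? -> prefix_len=10
Fragment 4: offset=14 data="jkO" -> buffer=KpVHBoOWNw????jkO -> prefix_len=10
Fragment 5: offset=10 data="UiWt" -> buffer=KpVHBoOWNwUiWtjkO -> prefix_len=17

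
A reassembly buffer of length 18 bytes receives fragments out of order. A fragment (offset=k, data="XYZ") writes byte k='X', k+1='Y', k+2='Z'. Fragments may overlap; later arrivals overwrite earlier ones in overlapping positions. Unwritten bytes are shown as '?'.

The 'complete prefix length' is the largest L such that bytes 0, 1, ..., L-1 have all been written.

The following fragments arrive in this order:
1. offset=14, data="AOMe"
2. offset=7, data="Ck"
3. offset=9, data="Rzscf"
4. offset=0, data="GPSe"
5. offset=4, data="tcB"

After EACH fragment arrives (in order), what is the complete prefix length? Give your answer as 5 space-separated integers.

Fragment 1: offset=14 data="AOMe" -> buffer=??????????????AOMe -> prefix_len=0
Fragment 2: offset=7 data="Ck" -> buffer=???????Ck?????AOMe -> prefix_len=0
Fragment 3: offset=9 data="Rzscf" -> buffer=???????CkRzscfAOMe -> prefix_len=0
Fragment 4: offset=0 data="GPSe" -> buffer=GPSe???CkRzscfAOMe -> prefix_len=4
Fragment 5: offset=4 data="tcB" -> buffer=GPSetcBCkRzscfAOMe -> prefix_len=18

Answer: 0 0 0 4 18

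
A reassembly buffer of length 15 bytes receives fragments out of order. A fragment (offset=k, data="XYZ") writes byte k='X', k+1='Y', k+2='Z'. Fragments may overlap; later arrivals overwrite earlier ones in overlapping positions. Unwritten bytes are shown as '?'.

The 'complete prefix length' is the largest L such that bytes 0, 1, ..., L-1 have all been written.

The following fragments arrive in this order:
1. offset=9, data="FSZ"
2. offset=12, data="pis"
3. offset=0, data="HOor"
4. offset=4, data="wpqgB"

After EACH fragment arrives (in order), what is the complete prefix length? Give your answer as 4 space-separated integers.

Fragment 1: offset=9 data="FSZ" -> buffer=?????????FSZ??? -> prefix_len=0
Fragment 2: offset=12 data="pis" -> buffer=?????????FSZpis -> prefix_len=0
Fragment 3: offset=0 data="HOor" -> buffer=HOor?????FSZpis -> prefix_len=4
Fragment 4: offset=4 data="wpqgB" -> buffer=HOorwpqgBFSZpis -> prefix_len=15

Answer: 0 0 4 15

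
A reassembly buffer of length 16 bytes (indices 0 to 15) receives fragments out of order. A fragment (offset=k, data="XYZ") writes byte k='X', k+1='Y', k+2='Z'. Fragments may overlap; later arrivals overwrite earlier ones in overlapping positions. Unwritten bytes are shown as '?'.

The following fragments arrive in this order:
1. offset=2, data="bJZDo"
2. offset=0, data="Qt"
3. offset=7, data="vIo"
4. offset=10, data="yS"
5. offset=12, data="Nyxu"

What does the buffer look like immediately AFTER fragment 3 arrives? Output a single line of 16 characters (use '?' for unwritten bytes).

Fragment 1: offset=2 data="bJZDo" -> buffer=??bJZDo?????????
Fragment 2: offset=0 data="Qt" -> buffer=QtbJZDo?????????
Fragment 3: offset=7 data="vIo" -> buffer=QtbJZDovIo??????

Answer: QtbJZDovIo??????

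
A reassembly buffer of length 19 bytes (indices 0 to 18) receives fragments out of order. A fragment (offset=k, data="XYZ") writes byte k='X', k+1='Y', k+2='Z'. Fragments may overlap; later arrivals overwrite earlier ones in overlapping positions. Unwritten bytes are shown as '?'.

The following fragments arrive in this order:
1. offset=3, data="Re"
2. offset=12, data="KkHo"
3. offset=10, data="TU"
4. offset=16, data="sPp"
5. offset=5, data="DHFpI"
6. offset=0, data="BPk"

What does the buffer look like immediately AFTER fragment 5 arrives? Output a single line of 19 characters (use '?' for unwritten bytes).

Fragment 1: offset=3 data="Re" -> buffer=???Re??????????????
Fragment 2: offset=12 data="KkHo" -> buffer=???Re???????KkHo???
Fragment 3: offset=10 data="TU" -> buffer=???Re?????TUKkHo???
Fragment 4: offset=16 data="sPp" -> buffer=???Re?????TUKkHosPp
Fragment 5: offset=5 data="DHFpI" -> buffer=???ReDHFpITUKkHosPp

Answer: ???ReDHFpITUKkHosPp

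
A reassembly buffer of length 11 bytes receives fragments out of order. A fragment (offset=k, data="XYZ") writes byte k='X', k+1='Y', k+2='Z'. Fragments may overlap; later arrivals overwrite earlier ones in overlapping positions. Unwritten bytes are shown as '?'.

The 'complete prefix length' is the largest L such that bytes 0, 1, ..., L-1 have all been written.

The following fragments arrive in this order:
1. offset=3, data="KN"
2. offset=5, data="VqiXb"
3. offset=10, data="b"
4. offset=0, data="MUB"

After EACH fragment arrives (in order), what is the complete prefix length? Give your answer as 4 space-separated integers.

Fragment 1: offset=3 data="KN" -> buffer=???KN?????? -> prefix_len=0
Fragment 2: offset=5 data="VqiXb" -> buffer=???KNVqiXb? -> prefix_len=0
Fragment 3: offset=10 data="b" -> buffer=???KNVqiXbb -> prefix_len=0
Fragment 4: offset=0 data="MUB" -> buffer=MUBKNVqiXbb -> prefix_len=11

Answer: 0 0 0 11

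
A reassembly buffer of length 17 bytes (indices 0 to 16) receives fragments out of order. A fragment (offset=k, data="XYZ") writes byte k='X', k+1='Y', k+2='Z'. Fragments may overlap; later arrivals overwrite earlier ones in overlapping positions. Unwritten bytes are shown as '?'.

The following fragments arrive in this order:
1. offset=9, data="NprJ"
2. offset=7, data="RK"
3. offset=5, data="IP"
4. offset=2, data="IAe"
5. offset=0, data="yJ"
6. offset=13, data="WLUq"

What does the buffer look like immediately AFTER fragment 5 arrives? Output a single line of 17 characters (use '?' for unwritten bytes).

Fragment 1: offset=9 data="NprJ" -> buffer=?????????NprJ????
Fragment 2: offset=7 data="RK" -> buffer=???????RKNprJ????
Fragment 3: offset=5 data="IP" -> buffer=?????IPRKNprJ????
Fragment 4: offset=2 data="IAe" -> buffer=??IAeIPRKNprJ????
Fragment 5: offset=0 data="yJ" -> buffer=yJIAeIPRKNprJ????

Answer: yJIAeIPRKNprJ????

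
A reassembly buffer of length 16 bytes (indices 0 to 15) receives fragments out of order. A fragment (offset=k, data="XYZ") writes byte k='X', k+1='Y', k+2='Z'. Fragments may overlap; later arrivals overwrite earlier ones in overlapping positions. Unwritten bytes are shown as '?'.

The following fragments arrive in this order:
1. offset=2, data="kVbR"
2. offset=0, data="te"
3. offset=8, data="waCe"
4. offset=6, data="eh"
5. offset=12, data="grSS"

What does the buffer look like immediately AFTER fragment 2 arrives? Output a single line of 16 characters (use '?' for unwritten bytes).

Fragment 1: offset=2 data="kVbR" -> buffer=??kVbR??????????
Fragment 2: offset=0 data="te" -> buffer=tekVbR??????????

Answer: tekVbR??????????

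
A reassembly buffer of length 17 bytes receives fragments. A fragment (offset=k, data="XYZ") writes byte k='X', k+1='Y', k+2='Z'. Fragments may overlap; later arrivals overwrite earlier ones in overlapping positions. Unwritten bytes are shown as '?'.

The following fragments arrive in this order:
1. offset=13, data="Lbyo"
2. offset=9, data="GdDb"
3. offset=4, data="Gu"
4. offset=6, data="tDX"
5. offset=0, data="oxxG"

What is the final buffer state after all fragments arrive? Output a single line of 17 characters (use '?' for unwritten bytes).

Fragment 1: offset=13 data="Lbyo" -> buffer=?????????????Lbyo
Fragment 2: offset=9 data="GdDb" -> buffer=?????????GdDbLbyo
Fragment 3: offset=4 data="Gu" -> buffer=????Gu???GdDbLbyo
Fragment 4: offset=6 data="tDX" -> buffer=????GutDXGdDbLbyo
Fragment 5: offset=0 data="oxxG" -> buffer=oxxGGutDXGdDbLbyo

Answer: oxxGGutDXGdDbLbyo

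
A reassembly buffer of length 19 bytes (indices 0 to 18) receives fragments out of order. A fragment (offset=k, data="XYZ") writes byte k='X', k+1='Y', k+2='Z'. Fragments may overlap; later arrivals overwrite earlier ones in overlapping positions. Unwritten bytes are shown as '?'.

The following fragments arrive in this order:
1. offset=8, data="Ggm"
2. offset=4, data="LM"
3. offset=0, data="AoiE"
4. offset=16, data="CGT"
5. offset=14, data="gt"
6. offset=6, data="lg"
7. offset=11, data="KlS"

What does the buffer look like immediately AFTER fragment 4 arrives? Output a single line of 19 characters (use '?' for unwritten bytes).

Fragment 1: offset=8 data="Ggm" -> buffer=????????Ggm????????
Fragment 2: offset=4 data="LM" -> buffer=????LM??Ggm????????
Fragment 3: offset=0 data="AoiE" -> buffer=AoiELM??Ggm????????
Fragment 4: offset=16 data="CGT" -> buffer=AoiELM??Ggm?????CGT

Answer: AoiELM??Ggm?????CGT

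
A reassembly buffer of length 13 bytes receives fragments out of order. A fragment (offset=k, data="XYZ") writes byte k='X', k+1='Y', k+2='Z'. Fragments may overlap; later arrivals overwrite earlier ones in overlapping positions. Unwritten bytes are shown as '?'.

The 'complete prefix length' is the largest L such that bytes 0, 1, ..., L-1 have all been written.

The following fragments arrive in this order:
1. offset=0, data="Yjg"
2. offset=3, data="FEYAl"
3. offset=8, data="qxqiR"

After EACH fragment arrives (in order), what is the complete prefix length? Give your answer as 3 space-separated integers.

Answer: 3 8 13

Derivation:
Fragment 1: offset=0 data="Yjg" -> buffer=Yjg?????????? -> prefix_len=3
Fragment 2: offset=3 data="FEYAl" -> buffer=YjgFEYAl????? -> prefix_len=8
Fragment 3: offset=8 data="qxqiR" -> buffer=YjgFEYAlqxqiR -> prefix_len=13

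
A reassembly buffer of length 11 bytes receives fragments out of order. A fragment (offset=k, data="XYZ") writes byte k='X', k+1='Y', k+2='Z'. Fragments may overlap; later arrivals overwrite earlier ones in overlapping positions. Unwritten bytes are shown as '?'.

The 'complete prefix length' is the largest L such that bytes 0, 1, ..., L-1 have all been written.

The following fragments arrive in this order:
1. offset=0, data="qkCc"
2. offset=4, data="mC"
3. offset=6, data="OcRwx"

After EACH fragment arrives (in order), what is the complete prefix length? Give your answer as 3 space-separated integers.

Fragment 1: offset=0 data="qkCc" -> buffer=qkCc??????? -> prefix_len=4
Fragment 2: offset=4 data="mC" -> buffer=qkCcmC????? -> prefix_len=6
Fragment 3: offset=6 data="OcRwx" -> buffer=qkCcmCOcRwx -> prefix_len=11

Answer: 4 6 11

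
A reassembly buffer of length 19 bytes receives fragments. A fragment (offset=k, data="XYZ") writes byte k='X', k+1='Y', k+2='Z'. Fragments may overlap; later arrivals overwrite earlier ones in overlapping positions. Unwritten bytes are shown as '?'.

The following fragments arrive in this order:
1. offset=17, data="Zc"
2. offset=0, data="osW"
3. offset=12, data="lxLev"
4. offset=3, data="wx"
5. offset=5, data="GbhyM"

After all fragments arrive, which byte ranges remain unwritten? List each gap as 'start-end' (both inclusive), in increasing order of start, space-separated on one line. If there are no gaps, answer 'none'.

Answer: 10-11

Derivation:
Fragment 1: offset=17 len=2
Fragment 2: offset=0 len=3
Fragment 3: offset=12 len=5
Fragment 4: offset=3 len=2
Fragment 5: offset=5 len=5
Gaps: 10-11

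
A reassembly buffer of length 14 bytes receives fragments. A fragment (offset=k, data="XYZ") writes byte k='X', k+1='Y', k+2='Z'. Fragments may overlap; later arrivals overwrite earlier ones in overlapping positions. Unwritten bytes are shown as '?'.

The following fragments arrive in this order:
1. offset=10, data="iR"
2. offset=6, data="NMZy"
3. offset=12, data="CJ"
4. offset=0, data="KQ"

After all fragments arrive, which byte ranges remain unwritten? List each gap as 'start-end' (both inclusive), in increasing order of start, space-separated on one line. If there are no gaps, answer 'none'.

Answer: 2-5

Derivation:
Fragment 1: offset=10 len=2
Fragment 2: offset=6 len=4
Fragment 3: offset=12 len=2
Fragment 4: offset=0 len=2
Gaps: 2-5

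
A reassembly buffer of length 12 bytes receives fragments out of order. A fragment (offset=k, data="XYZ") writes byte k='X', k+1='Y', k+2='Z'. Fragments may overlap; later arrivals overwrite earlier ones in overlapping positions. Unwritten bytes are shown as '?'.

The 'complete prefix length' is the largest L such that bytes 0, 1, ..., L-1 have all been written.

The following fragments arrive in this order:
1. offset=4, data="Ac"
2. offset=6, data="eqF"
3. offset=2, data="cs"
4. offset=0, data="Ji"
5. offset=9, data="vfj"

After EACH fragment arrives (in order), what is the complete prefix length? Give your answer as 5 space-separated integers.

Fragment 1: offset=4 data="Ac" -> buffer=????Ac?????? -> prefix_len=0
Fragment 2: offset=6 data="eqF" -> buffer=????AceqF??? -> prefix_len=0
Fragment 3: offset=2 data="cs" -> buffer=??csAceqF??? -> prefix_len=0
Fragment 4: offset=0 data="Ji" -> buffer=JicsAceqF??? -> prefix_len=9
Fragment 5: offset=9 data="vfj" -> buffer=JicsAceqFvfj -> prefix_len=12

Answer: 0 0 0 9 12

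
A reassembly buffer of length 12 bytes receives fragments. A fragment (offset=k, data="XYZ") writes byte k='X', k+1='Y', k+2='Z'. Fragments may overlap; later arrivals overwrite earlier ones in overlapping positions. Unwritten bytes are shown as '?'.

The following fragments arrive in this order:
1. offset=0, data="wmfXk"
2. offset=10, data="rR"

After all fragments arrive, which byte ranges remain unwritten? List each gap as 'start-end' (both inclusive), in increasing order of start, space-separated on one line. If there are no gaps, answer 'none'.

Answer: 5-9

Derivation:
Fragment 1: offset=0 len=5
Fragment 2: offset=10 len=2
Gaps: 5-9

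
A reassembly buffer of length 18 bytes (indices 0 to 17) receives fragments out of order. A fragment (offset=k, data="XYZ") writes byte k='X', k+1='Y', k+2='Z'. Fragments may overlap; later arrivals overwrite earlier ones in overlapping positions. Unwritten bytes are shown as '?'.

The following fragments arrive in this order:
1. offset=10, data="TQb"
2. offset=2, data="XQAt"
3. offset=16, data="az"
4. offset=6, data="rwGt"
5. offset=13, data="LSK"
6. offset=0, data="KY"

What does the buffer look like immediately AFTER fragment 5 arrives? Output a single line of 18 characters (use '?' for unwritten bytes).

Fragment 1: offset=10 data="TQb" -> buffer=??????????TQb?????
Fragment 2: offset=2 data="XQAt" -> buffer=??XQAt????TQb?????
Fragment 3: offset=16 data="az" -> buffer=??XQAt????TQb???az
Fragment 4: offset=6 data="rwGt" -> buffer=??XQAtrwGtTQb???az
Fragment 5: offset=13 data="LSK" -> buffer=??XQAtrwGtTQbLSKaz

Answer: ??XQAtrwGtTQbLSKaz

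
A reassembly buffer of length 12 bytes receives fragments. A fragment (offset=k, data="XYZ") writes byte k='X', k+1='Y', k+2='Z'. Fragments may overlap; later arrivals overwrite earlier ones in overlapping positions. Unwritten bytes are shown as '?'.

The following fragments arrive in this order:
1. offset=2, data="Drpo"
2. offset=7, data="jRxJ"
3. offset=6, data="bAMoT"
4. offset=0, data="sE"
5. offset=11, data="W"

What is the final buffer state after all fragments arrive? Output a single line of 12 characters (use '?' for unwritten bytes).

Answer: sEDrpobAMoTW

Derivation:
Fragment 1: offset=2 data="Drpo" -> buffer=??Drpo??????
Fragment 2: offset=7 data="jRxJ" -> buffer=??Drpo?jRxJ?
Fragment 3: offset=6 data="bAMoT" -> buffer=??DrpobAMoT?
Fragment 4: offset=0 data="sE" -> buffer=sEDrpobAMoT?
Fragment 5: offset=11 data="W" -> buffer=sEDrpobAMoTW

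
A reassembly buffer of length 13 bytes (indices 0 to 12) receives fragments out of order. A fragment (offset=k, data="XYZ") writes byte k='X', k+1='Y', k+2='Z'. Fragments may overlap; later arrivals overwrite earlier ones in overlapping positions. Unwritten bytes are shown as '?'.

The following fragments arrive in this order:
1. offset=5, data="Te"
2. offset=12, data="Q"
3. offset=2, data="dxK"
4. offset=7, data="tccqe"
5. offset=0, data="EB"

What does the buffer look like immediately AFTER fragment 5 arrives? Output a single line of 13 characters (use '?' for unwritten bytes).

Answer: EBdxKTetccqeQ

Derivation:
Fragment 1: offset=5 data="Te" -> buffer=?????Te??????
Fragment 2: offset=12 data="Q" -> buffer=?????Te?????Q
Fragment 3: offset=2 data="dxK" -> buffer=??dxKTe?????Q
Fragment 4: offset=7 data="tccqe" -> buffer=??dxKTetccqeQ
Fragment 5: offset=0 data="EB" -> buffer=EBdxKTetccqeQ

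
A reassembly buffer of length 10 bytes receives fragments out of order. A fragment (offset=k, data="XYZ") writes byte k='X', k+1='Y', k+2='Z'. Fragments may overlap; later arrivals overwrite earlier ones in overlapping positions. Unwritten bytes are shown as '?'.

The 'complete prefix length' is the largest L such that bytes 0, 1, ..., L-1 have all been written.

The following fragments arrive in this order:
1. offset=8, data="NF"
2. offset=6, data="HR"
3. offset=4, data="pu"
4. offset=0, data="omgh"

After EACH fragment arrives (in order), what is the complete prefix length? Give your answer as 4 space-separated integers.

Answer: 0 0 0 10

Derivation:
Fragment 1: offset=8 data="NF" -> buffer=????????NF -> prefix_len=0
Fragment 2: offset=6 data="HR" -> buffer=??????HRNF -> prefix_len=0
Fragment 3: offset=4 data="pu" -> buffer=????puHRNF -> prefix_len=0
Fragment 4: offset=0 data="omgh" -> buffer=omghpuHRNF -> prefix_len=10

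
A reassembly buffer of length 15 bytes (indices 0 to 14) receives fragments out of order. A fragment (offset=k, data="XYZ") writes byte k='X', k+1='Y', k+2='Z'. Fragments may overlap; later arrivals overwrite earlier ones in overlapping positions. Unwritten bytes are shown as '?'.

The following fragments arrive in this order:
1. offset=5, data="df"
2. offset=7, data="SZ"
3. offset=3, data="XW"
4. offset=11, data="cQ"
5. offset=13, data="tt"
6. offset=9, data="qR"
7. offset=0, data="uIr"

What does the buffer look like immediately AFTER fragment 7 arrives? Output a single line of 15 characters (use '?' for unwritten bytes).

Answer: uIrXWdfSZqRcQtt

Derivation:
Fragment 1: offset=5 data="df" -> buffer=?????df????????
Fragment 2: offset=7 data="SZ" -> buffer=?????dfSZ??????
Fragment 3: offset=3 data="XW" -> buffer=???XWdfSZ??????
Fragment 4: offset=11 data="cQ" -> buffer=???XWdfSZ??cQ??
Fragment 5: offset=13 data="tt" -> buffer=???XWdfSZ??cQtt
Fragment 6: offset=9 data="qR" -> buffer=???XWdfSZqRcQtt
Fragment 7: offset=0 data="uIr" -> buffer=uIrXWdfSZqRcQtt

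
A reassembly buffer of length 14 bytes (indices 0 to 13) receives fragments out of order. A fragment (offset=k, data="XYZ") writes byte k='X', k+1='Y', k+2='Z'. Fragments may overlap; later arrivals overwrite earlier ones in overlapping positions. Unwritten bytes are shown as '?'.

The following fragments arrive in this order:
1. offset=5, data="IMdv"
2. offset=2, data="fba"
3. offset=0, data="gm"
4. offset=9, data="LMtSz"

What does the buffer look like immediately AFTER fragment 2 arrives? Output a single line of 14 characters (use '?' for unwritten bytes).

Answer: ??fbaIMdv?????

Derivation:
Fragment 1: offset=5 data="IMdv" -> buffer=?????IMdv?????
Fragment 2: offset=2 data="fba" -> buffer=??fbaIMdv?????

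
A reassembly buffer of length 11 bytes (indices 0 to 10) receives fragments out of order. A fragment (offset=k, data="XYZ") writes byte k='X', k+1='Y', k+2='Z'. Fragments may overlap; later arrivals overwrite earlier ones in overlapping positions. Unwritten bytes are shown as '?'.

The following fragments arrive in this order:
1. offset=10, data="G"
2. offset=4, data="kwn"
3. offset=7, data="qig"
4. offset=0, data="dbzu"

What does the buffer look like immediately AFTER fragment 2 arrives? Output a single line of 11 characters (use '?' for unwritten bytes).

Answer: ????kwn???G

Derivation:
Fragment 1: offset=10 data="G" -> buffer=??????????G
Fragment 2: offset=4 data="kwn" -> buffer=????kwn???G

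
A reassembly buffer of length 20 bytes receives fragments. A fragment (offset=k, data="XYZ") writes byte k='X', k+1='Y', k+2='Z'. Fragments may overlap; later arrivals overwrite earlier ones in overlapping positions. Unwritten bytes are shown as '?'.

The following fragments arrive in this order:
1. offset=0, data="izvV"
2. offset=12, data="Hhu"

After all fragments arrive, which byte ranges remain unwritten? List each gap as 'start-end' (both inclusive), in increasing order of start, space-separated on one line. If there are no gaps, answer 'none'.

Fragment 1: offset=0 len=4
Fragment 2: offset=12 len=3
Gaps: 4-11 15-19

Answer: 4-11 15-19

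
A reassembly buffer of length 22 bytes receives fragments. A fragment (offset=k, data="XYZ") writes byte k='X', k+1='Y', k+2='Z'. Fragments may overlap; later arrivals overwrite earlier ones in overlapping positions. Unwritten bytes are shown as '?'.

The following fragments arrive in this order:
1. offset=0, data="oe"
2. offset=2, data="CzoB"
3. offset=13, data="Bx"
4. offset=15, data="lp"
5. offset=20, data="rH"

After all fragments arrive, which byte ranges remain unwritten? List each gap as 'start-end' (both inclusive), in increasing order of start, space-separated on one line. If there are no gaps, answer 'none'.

Fragment 1: offset=0 len=2
Fragment 2: offset=2 len=4
Fragment 3: offset=13 len=2
Fragment 4: offset=15 len=2
Fragment 5: offset=20 len=2
Gaps: 6-12 17-19

Answer: 6-12 17-19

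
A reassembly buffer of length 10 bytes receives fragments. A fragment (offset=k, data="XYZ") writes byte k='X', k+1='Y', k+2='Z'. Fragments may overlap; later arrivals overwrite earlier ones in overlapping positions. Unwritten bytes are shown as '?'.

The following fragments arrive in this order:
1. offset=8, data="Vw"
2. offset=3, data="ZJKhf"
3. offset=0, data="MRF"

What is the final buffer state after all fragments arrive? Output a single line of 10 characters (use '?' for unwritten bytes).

Fragment 1: offset=8 data="Vw" -> buffer=????????Vw
Fragment 2: offset=3 data="ZJKhf" -> buffer=???ZJKhfVw
Fragment 3: offset=0 data="MRF" -> buffer=MRFZJKhfVw

Answer: MRFZJKhfVw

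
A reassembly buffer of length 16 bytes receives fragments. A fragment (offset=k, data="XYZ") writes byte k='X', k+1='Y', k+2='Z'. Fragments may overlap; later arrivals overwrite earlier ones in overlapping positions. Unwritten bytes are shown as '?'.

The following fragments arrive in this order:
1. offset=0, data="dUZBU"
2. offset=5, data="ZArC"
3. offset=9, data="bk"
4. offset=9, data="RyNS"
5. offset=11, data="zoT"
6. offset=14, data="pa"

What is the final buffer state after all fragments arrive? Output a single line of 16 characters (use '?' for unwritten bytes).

Fragment 1: offset=0 data="dUZBU" -> buffer=dUZBU???????????
Fragment 2: offset=5 data="ZArC" -> buffer=dUZBUZArC???????
Fragment 3: offset=9 data="bk" -> buffer=dUZBUZArCbk?????
Fragment 4: offset=9 data="RyNS" -> buffer=dUZBUZArCRyNS???
Fragment 5: offset=11 data="zoT" -> buffer=dUZBUZArCRyzoT??
Fragment 6: offset=14 data="pa" -> buffer=dUZBUZArCRyzoTpa

Answer: dUZBUZArCRyzoTpa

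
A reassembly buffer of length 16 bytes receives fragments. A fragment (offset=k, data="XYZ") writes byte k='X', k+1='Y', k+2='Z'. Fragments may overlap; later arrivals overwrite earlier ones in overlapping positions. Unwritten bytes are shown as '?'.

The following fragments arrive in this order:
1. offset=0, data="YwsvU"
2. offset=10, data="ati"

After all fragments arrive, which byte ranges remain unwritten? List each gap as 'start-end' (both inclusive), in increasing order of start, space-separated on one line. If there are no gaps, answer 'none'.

Fragment 1: offset=0 len=5
Fragment 2: offset=10 len=3
Gaps: 5-9 13-15

Answer: 5-9 13-15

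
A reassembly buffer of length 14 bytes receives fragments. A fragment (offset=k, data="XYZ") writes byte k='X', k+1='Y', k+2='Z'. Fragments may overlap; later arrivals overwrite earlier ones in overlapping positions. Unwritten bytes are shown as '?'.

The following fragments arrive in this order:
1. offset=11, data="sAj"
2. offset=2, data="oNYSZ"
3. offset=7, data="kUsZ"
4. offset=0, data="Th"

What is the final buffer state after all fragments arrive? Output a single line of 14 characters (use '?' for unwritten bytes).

Fragment 1: offset=11 data="sAj" -> buffer=???????????sAj
Fragment 2: offset=2 data="oNYSZ" -> buffer=??oNYSZ????sAj
Fragment 3: offset=7 data="kUsZ" -> buffer=??oNYSZkUsZsAj
Fragment 4: offset=0 data="Th" -> buffer=ThoNYSZkUsZsAj

Answer: ThoNYSZkUsZsAj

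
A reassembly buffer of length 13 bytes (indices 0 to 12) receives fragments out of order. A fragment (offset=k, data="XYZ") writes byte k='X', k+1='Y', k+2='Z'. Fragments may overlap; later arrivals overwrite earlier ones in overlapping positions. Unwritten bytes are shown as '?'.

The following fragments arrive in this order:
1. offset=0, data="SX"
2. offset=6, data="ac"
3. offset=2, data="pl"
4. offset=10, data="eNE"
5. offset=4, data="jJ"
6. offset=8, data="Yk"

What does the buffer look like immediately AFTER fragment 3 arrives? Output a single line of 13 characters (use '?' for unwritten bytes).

Fragment 1: offset=0 data="SX" -> buffer=SX???????????
Fragment 2: offset=6 data="ac" -> buffer=SX????ac?????
Fragment 3: offset=2 data="pl" -> buffer=SXpl??ac?????

Answer: SXpl??ac?????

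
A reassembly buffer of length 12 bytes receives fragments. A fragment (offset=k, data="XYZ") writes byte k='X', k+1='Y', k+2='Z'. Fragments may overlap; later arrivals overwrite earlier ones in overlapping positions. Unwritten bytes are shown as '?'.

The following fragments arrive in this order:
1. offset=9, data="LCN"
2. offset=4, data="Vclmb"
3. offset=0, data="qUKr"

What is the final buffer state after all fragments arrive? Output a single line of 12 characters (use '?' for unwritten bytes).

Answer: qUKrVclmbLCN

Derivation:
Fragment 1: offset=9 data="LCN" -> buffer=?????????LCN
Fragment 2: offset=4 data="Vclmb" -> buffer=????VclmbLCN
Fragment 3: offset=0 data="qUKr" -> buffer=qUKrVclmbLCN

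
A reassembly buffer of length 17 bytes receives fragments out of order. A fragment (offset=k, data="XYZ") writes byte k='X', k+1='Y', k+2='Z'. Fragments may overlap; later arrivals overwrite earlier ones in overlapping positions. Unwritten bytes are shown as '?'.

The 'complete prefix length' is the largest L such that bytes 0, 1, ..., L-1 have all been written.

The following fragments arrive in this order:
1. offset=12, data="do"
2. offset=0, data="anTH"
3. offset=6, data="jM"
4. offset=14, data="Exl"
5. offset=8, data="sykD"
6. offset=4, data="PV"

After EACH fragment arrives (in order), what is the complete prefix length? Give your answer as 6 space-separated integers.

Answer: 0 4 4 4 4 17

Derivation:
Fragment 1: offset=12 data="do" -> buffer=????????????do??? -> prefix_len=0
Fragment 2: offset=0 data="anTH" -> buffer=anTH????????do??? -> prefix_len=4
Fragment 3: offset=6 data="jM" -> buffer=anTH??jM????do??? -> prefix_len=4
Fragment 4: offset=14 data="Exl" -> buffer=anTH??jM????doExl -> prefix_len=4
Fragment 5: offset=8 data="sykD" -> buffer=anTH??jMsykDdoExl -> prefix_len=4
Fragment 6: offset=4 data="PV" -> buffer=anTHPVjMsykDdoExl -> prefix_len=17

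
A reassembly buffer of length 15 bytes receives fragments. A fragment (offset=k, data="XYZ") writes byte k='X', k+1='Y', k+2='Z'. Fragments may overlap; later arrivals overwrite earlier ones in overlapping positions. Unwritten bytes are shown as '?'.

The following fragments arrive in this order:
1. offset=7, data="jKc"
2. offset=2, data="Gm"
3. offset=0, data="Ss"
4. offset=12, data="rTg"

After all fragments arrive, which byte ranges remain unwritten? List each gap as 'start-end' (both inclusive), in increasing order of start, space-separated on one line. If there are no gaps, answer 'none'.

Answer: 4-6 10-11

Derivation:
Fragment 1: offset=7 len=3
Fragment 2: offset=2 len=2
Fragment 3: offset=0 len=2
Fragment 4: offset=12 len=3
Gaps: 4-6 10-11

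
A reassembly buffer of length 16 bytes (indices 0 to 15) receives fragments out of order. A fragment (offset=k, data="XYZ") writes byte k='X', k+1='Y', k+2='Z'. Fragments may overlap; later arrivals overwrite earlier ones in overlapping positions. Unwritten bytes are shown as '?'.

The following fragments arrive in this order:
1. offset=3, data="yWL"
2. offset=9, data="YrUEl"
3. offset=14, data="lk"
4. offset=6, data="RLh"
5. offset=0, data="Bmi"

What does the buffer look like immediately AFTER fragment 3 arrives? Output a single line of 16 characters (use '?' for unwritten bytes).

Fragment 1: offset=3 data="yWL" -> buffer=???yWL??????????
Fragment 2: offset=9 data="YrUEl" -> buffer=???yWL???YrUEl??
Fragment 3: offset=14 data="lk" -> buffer=???yWL???YrUEllk

Answer: ???yWL???YrUEllk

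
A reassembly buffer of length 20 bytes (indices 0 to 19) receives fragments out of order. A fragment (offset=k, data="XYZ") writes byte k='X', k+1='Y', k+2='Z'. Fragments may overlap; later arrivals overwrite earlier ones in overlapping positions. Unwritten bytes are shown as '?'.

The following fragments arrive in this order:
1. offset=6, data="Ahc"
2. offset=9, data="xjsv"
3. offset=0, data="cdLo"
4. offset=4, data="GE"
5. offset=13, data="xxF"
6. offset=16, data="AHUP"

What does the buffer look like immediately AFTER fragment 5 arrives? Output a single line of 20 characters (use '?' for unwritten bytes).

Fragment 1: offset=6 data="Ahc" -> buffer=??????Ahc???????????
Fragment 2: offset=9 data="xjsv" -> buffer=??????Ahcxjsv???????
Fragment 3: offset=0 data="cdLo" -> buffer=cdLo??Ahcxjsv???????
Fragment 4: offset=4 data="GE" -> buffer=cdLoGEAhcxjsv???????
Fragment 5: offset=13 data="xxF" -> buffer=cdLoGEAhcxjsvxxF????

Answer: cdLoGEAhcxjsvxxF????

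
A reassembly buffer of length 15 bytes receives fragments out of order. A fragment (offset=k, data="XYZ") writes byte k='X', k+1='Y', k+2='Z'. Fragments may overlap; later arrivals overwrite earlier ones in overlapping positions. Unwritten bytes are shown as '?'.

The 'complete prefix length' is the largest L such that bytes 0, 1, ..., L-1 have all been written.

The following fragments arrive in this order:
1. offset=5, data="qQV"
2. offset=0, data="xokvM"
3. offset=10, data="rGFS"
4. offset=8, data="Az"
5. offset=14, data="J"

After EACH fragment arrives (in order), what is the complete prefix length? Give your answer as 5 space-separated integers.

Fragment 1: offset=5 data="qQV" -> buffer=?????qQV??????? -> prefix_len=0
Fragment 2: offset=0 data="xokvM" -> buffer=xokvMqQV??????? -> prefix_len=8
Fragment 3: offset=10 data="rGFS" -> buffer=xokvMqQV??rGFS? -> prefix_len=8
Fragment 4: offset=8 data="Az" -> buffer=xokvMqQVAzrGFS? -> prefix_len=14
Fragment 5: offset=14 data="J" -> buffer=xokvMqQVAzrGFSJ -> prefix_len=15

Answer: 0 8 8 14 15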